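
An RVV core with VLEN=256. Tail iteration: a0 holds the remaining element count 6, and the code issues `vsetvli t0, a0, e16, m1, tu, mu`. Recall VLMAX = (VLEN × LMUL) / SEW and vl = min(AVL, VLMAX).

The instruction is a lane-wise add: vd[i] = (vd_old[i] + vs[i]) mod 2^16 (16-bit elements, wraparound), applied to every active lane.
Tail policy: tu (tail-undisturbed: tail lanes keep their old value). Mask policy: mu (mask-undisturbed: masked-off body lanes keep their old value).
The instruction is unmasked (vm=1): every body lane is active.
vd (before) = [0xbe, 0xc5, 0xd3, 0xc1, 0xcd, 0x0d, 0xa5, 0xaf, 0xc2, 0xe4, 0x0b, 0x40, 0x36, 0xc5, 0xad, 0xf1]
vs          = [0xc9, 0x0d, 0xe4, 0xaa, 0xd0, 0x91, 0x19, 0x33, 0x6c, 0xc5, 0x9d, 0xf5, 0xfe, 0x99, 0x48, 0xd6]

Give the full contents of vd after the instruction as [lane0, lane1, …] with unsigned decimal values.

vd = [391, 210, 439, 363, 413, 158, 165, 175, 194, 228, 11, 64, 54, 197, 173, 241]

VLMAX = (256 × 1) / 16 = 16 lanes
vl = min(AVL, VLMAX) = min(6, 16) = 6
lane  0: add(0xbe,0xc9) ⇒ 0x187
lane  1: add(0xc5,0x0d) ⇒ 0xd2
lane  2: add(0xd3,0xe4) ⇒ 0x1b7
lane  3: add(0xc1,0xaa) ⇒ 0x16b
lane  4: add(0xcd,0xd0) ⇒ 0x19d
lane  5: add(0x0d,0x91) ⇒ 0x9e
lane  6: tail/keep ⇒ 0xa5
lane  7: tail/keep ⇒ 0xaf
lane  8: tail/keep ⇒ 0xc2
lane  9: tail/keep ⇒ 0xe4
lane 10: tail/keep ⇒ 0x0b
lane 11: tail/keep ⇒ 0x40
lane 12: tail/keep ⇒ 0x36
lane 13: tail/keep ⇒ 0xc5
lane 14: tail/keep ⇒ 0xad
lane 15: tail/keep ⇒ 0xf1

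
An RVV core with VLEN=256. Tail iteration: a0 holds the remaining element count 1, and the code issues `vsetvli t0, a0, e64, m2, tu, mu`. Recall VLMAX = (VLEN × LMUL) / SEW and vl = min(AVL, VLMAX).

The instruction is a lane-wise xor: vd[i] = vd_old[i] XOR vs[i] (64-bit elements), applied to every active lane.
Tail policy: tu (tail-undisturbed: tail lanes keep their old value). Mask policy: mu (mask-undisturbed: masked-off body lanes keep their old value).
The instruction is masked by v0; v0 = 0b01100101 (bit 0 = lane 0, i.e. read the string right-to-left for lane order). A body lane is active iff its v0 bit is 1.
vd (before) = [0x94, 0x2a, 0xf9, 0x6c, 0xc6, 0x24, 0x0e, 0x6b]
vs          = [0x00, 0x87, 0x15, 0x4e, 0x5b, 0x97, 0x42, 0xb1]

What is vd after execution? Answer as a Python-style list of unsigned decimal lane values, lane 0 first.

VLMAX = (256 × 2) / 64 = 8 lanes
vl = min(AVL, VLMAX) = min(1, 8) = 1
vd[0] xor(0x94,0x00) -> 0x94
vd[1] tail/keep -> 0x2a
vd[2] tail/keep -> 0xf9
vd[3] tail/keep -> 0x6c
vd[4] tail/keep -> 0xc6
vd[5] tail/keep -> 0x24
vd[6] tail/keep -> 0x0e
vd[7] tail/keep -> 0x6b

vd = [148, 42, 249, 108, 198, 36, 14, 107]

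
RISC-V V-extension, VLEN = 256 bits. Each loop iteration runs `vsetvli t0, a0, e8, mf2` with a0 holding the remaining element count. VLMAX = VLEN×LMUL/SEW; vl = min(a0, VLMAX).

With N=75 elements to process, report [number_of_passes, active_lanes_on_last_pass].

[iterations, last_vl] = [5, 11]

VLMAX = (256 × 1/2) / 8 = 16 lanes
N=75: ⌈75/16⌉ = 5 iters; last vl = 75 − 4×16 = 11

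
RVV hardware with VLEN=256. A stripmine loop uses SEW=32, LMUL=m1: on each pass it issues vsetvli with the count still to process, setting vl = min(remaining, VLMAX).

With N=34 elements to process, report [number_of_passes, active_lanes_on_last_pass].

[iterations, last_vl] = [5, 2]

lanes per group: 256·1/32 = 8
iterations = ceil(34/8) = 5; final-pass vl = 2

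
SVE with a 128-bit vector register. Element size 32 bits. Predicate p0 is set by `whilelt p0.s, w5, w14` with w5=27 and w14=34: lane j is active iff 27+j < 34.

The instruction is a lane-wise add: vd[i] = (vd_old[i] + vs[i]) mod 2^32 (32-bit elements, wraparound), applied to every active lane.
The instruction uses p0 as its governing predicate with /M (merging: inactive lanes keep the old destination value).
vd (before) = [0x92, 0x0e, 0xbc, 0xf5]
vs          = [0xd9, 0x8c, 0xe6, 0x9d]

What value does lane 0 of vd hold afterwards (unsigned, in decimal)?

lane count: 128 div 32 = 4
whilelt: lane j active iff 27+j < 34 → j < 7 → 4 active
lane  0: add(0x92,0xd9) ⇒ 0x16b
lane  1: add(0x0e,0x8c) ⇒ 0x9a
lane  2: add(0xbc,0xe6) ⇒ 0x1a2
lane  3: add(0xf5,0x9d) ⇒ 0x192

vd[0] = 363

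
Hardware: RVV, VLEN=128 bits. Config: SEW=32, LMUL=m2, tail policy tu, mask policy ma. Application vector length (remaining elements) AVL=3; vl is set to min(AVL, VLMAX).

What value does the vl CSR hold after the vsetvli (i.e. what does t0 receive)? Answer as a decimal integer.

VLMAX = (128 × 2) / 32 = 8 lanes
vl = min(AVL, VLMAX) = min(3, 8) = 3

vl = 3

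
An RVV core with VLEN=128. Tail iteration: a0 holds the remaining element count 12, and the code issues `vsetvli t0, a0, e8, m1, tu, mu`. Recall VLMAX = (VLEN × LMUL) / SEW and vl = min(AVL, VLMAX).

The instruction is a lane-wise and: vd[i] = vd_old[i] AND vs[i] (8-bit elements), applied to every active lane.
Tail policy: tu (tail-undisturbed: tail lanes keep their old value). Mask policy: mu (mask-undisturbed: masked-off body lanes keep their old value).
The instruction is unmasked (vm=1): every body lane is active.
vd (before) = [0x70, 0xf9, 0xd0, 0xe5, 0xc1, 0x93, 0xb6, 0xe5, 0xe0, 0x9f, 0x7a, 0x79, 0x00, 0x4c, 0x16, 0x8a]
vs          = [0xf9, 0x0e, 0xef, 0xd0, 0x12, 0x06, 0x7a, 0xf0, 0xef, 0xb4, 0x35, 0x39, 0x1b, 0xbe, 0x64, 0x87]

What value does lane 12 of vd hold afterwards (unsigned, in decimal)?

VLMAX = (128 × 1) / 8 = 16 lanes
AVL=12 ≤ VLMAX=16, so vl = 12
  i=0: and(0x70,0xf9) → 112
  i=1: and(0xf9,0x0e) → 8
  i=2: and(0xd0,0xef) → 192
  i=3: and(0xe5,0xd0) → 192
  i=4: and(0xc1,0x12) → 0
  i=5: and(0x93,0x06) → 2
  i=6: and(0xb6,0x7a) → 50
  i=7: and(0xe5,0xf0) → 224
  i=8: and(0xe0,0xef) → 224
  i=9: and(0x9f,0xb4) → 148
  i=10: and(0x7a,0x35) → 48
  i=11: and(0x79,0x39) → 57
  i=12: tail/keep → 0
  i=13: tail/keep → 76
  i=14: tail/keep → 22
  i=15: tail/keep → 138

vd[12] = 0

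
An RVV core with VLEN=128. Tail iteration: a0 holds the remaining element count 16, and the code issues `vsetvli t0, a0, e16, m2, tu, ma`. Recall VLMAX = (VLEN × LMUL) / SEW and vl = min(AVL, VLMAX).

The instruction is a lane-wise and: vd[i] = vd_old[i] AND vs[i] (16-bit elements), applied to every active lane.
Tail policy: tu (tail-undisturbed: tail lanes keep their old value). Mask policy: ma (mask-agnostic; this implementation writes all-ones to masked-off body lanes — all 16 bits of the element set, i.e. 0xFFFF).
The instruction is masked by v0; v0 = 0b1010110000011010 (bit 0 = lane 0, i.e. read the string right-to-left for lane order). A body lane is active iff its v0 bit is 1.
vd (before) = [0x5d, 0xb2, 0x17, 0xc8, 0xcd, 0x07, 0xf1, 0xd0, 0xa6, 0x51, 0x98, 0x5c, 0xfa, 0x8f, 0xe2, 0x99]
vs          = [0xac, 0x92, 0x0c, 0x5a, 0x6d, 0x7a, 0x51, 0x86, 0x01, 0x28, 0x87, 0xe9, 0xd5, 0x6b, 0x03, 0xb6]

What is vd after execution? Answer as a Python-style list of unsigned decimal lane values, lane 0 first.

vd = [65535, 146, 65535, 72, 77, 65535, 65535, 65535, 65535, 65535, 128, 72, 65535, 11, 65535, 144]

VLMAX = (128 × 2) / 16 = 16 lanes
vl ← min(16, 16) = 16
  i=0: mask-off/ones → 65535
  i=1: and(0xb2,0x92) → 146
  i=2: mask-off/ones → 65535
  i=3: and(0xc8,0x5a) → 72
  i=4: and(0xcd,0x6d) → 77
  i=5: mask-off/ones → 65535
  i=6: mask-off/ones → 65535
  i=7: mask-off/ones → 65535
  i=8: mask-off/ones → 65535
  i=9: mask-off/ones → 65535
  i=10: and(0x98,0x87) → 128
  i=11: and(0x5c,0xe9) → 72
  i=12: mask-off/ones → 65535
  i=13: and(0x8f,0x6b) → 11
  i=14: mask-off/ones → 65535
  i=15: and(0x99,0xb6) → 144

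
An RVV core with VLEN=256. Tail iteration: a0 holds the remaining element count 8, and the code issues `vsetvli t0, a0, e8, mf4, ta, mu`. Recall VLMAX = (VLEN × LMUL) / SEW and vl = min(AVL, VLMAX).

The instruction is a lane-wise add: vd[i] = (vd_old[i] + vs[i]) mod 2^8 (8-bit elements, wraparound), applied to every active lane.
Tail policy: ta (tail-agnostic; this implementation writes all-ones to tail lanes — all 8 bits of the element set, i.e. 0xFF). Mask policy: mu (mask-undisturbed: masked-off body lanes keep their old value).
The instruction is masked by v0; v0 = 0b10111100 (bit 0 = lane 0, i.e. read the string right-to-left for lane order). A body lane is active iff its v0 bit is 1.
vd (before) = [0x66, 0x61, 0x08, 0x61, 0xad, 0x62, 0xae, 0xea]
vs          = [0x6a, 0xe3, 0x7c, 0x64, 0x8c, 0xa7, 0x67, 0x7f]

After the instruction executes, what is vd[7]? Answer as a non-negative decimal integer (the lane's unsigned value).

VLMAX = VLEN×LMUL/SEW = 256×1/4/8 = 8
AVL=8 ≤ VLMAX=8, so vl = 8
[0] mask-off/keep = 0x66
[1] mask-off/keep = 0x61
[2] add(0x08,0x7c) = 0x84
[3] add(0x61,0x64) = 0xc5
[4] add(0xad,0x8c) = 0x39
[5] add(0x62,0xa7) = 0x09
[6] mask-off/keep = 0xae
[7] add(0xea,0x7f) = 0x69

vd[7] = 105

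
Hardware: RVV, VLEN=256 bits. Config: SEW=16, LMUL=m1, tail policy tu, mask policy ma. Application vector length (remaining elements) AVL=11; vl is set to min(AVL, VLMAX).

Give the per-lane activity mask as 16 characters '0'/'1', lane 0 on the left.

VLMAX = (256 × 1) / 16 = 16 lanes
vl = min(AVL, VLMAX) = min(11, 16) = 11
bits (lane 0 leftmost): 1111111111100000

predicate = 1111111111100000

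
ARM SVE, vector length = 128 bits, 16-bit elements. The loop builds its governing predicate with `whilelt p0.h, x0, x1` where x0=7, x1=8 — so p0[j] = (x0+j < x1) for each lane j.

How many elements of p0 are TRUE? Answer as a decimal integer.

register lanes = 128/16 = 8
active while 7+j < 8, i.e. j ∈ [0,1) capped at 8 ⇒ 1

vl = 1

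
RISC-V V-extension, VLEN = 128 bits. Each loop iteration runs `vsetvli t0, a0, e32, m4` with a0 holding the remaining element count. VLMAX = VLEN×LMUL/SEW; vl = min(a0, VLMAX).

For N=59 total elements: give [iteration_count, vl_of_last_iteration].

[iterations, last_vl] = [4, 11]

lanes per group: 128·4/32 = 16
N=59: ⌈59/16⌉ = 4 iters; last vl = 59 − 3×16 = 11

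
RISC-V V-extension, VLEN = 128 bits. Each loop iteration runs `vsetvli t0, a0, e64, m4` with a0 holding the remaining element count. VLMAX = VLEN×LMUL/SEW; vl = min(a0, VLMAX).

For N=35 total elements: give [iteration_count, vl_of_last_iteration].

[iterations, last_vl] = [5, 3]

VLMAX = VLEN×LMUL/SEW = 128×4/64 = 8
35 elements at 8/iter → 5 passes, remainder 3 on the last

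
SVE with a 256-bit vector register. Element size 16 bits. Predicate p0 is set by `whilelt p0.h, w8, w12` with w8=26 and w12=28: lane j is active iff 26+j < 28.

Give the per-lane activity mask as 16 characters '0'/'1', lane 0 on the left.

lane count: 256 div 16 = 16
active while 26+j < 28, i.e. j ∈ [0,2) capped at 16 ⇒ 2
bits (lane 0 leftmost): 1100000000000000

predicate = 1100000000000000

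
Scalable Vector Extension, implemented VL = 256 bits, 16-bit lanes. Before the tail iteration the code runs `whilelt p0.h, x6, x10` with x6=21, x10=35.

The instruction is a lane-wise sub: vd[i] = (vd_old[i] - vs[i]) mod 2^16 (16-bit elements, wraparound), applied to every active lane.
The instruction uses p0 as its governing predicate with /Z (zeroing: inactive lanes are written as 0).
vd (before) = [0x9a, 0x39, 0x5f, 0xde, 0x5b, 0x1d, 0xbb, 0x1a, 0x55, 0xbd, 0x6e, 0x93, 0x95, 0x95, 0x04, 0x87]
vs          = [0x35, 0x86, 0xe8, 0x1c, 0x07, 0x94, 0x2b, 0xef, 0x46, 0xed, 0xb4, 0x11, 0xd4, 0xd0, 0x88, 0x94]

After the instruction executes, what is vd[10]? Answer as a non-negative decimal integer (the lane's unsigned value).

vd[10] = 65466

lane count: 256 div 16 = 16
active while 21+j < 35, i.e. j ∈ [0,14) capped at 16 ⇒ 14
lane  0: sub(0x9a,0x35) ⇒ 0x65
lane  1: sub(0x39,0x86) ⇒ 0xffb3
lane  2: sub(0x5f,0xe8) ⇒ 0xff77
lane  3: sub(0xde,0x1c) ⇒ 0xc2
lane  4: sub(0x5b,0x07) ⇒ 0x54
lane  5: sub(0x1d,0x94) ⇒ 0xff89
lane  6: sub(0xbb,0x2b) ⇒ 0x90
lane  7: sub(0x1a,0xef) ⇒ 0xff2b
lane  8: sub(0x55,0x46) ⇒ 0x0f
lane  9: sub(0xbd,0xed) ⇒ 0xffd0
lane 10: sub(0x6e,0xb4) ⇒ 0xffba
lane 11: sub(0x93,0x11) ⇒ 0x82
lane 12: sub(0x95,0xd4) ⇒ 0xffc1
lane 13: sub(0x95,0xd0) ⇒ 0xffc5
lane 14: tail/zero ⇒ 0x00
lane 15: tail/zero ⇒ 0x00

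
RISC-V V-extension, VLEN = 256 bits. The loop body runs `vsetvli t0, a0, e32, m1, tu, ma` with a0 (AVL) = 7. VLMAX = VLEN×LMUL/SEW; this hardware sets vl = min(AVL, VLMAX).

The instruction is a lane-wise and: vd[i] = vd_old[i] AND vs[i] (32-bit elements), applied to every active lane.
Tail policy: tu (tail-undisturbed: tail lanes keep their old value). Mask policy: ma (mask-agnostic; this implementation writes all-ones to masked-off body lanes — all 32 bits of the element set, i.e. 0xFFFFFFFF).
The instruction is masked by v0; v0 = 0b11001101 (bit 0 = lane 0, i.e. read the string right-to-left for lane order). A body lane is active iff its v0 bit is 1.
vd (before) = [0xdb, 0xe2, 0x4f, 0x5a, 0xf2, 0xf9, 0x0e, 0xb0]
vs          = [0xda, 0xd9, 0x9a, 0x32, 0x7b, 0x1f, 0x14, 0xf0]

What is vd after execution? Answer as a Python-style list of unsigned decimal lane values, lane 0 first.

VLMAX = (256 × 1) / 32 = 8 lanes
AVL=7 ≤ VLMAX=8, so vl = 7
lane  0: and(0xdb,0xda) ⇒ 0xda
lane  1: mask-off/ones ⇒ 0xffffffff
lane  2: and(0x4f,0x9a) ⇒ 0x0a
lane  3: and(0x5a,0x32) ⇒ 0x12
lane  4: mask-off/ones ⇒ 0xffffffff
lane  5: mask-off/ones ⇒ 0xffffffff
lane  6: and(0x0e,0x14) ⇒ 0x04
lane  7: tail/keep ⇒ 0xb0

vd = [218, 4294967295, 10, 18, 4294967295, 4294967295, 4, 176]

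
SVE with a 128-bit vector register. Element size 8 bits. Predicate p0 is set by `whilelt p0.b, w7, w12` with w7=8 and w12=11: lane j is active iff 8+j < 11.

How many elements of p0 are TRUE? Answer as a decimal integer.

lane count: 128 div 8 = 16
p0[j] = (8+j < 11); true for j=0..2 → 3 lanes set

vl = 3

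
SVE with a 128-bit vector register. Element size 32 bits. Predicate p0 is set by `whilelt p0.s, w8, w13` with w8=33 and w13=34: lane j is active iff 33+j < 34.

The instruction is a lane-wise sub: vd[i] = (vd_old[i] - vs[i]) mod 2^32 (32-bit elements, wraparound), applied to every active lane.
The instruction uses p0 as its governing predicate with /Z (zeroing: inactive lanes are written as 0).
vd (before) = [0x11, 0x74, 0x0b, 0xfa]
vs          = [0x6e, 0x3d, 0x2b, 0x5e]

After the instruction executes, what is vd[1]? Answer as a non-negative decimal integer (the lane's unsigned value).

vd[1] = 0

128-bit reg / 32-bit elem → 4 lanes
p0[j] = (33+j < 34); true for j=0..0 → 1 lanes set
lane  0: sub(0x11,0x6e) ⇒ 0xffffffa3
lane  1: tail/zero ⇒ 0x00
lane  2: tail/zero ⇒ 0x00
lane  3: tail/zero ⇒ 0x00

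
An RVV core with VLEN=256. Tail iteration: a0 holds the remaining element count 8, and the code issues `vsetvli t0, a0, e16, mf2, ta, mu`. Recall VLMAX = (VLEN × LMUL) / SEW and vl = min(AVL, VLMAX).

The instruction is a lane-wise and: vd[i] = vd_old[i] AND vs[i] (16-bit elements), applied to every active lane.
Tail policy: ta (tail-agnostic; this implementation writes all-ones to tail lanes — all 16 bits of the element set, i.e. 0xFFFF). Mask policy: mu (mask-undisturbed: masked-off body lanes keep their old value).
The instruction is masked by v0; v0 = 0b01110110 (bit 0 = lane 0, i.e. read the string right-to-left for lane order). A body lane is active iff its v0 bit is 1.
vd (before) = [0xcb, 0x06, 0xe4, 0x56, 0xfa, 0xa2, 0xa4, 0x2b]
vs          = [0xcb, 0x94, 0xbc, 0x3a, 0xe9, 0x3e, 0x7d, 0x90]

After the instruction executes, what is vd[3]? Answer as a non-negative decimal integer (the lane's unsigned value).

vd[3] = 86

VLMAX = (256 × 1/2) / 16 = 8 lanes
vl ← min(8, 8) = 8
  i=0: mask-off/keep → 203
  i=1: and(0x06,0x94) → 4
  i=2: and(0xe4,0xbc) → 164
  i=3: mask-off/keep → 86
  i=4: and(0xfa,0xe9) → 232
  i=5: and(0xa2,0x3e) → 34
  i=6: and(0xa4,0x7d) → 36
  i=7: mask-off/keep → 43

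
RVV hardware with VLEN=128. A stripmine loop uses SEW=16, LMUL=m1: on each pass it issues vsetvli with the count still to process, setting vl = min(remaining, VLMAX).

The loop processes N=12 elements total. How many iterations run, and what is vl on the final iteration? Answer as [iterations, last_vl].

VLMAX = (128 × 1) / 16 = 8 lanes
12 elements at 8/iter → 2 passes, remainder 4 on the last

[iterations, last_vl] = [2, 4]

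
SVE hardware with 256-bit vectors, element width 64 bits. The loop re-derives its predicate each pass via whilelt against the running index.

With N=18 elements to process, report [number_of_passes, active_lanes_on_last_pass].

[iterations, last_vl] = [5, 2]

lane count: 256 div 64 = 4
18 elements at 4/iter → 5 passes, remainder 2 on the last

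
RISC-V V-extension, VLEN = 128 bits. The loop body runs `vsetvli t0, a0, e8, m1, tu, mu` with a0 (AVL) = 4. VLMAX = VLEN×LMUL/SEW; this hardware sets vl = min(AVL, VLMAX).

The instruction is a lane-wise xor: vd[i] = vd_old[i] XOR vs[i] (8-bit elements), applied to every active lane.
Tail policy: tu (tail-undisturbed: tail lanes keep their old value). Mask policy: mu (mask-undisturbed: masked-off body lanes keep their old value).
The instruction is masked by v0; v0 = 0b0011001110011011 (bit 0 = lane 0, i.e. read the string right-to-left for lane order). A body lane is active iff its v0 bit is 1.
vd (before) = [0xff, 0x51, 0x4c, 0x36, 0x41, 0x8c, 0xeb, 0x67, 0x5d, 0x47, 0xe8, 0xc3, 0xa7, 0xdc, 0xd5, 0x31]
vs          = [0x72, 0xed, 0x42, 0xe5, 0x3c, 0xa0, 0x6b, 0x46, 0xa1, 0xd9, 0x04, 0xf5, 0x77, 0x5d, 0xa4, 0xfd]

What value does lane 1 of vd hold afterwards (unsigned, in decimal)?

VLMAX = (128 × 1) / 8 = 16 lanes
AVL=4 ≤ VLMAX=16, so vl = 4
  i=0: xor(0xff,0x72) → 141
  i=1: xor(0x51,0xed) → 188
  i=2: mask-off/keep → 76
  i=3: xor(0x36,0xe5) → 211
  i=4: tail/keep → 65
  i=5: tail/keep → 140
  i=6: tail/keep → 235
  i=7: tail/keep → 103
  i=8: tail/keep → 93
  i=9: tail/keep → 71
  i=10: tail/keep → 232
  i=11: tail/keep → 195
  i=12: tail/keep → 167
  i=13: tail/keep → 220
  i=14: tail/keep → 213
  i=15: tail/keep → 49

vd[1] = 188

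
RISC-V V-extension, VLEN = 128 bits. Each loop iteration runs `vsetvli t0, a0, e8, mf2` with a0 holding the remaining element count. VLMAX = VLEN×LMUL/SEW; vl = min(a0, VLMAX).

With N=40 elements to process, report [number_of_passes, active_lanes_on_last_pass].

[iterations, last_vl] = [5, 8]

VLMAX = VLEN×LMUL/SEW = 128×1/2/8 = 8
40 elements at 8/iter → 5 passes, remainder 8 on the last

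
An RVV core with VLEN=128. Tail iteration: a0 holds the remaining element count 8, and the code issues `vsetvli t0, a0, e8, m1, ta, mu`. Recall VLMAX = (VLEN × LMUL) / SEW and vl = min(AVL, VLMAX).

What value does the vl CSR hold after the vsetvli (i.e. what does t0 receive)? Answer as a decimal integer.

lanes per group: 128·1/8 = 16
vl ← min(8, 16) = 8

vl = 8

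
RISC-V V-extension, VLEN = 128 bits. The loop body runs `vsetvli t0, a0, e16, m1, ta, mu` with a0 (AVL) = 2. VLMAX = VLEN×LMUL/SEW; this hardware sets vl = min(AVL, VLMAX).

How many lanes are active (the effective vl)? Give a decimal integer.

vl = 2

VLMAX = VLEN×LMUL/SEW = 128×1/16 = 8
vl ← min(2, 8) = 2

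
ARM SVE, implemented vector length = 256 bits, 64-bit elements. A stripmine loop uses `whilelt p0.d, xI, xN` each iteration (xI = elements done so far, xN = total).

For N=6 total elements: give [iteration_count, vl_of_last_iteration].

[iterations, last_vl] = [2, 2]

256-bit reg / 64-bit elem → 4 lanes
N=6: ⌈6/4⌉ = 2 iters; last vl = 6 − 1×4 = 2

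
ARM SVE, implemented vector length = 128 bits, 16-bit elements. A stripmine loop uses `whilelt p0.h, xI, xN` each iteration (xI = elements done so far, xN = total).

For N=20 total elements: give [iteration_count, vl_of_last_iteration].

[iterations, last_vl] = [3, 4]

register lanes = 128/16 = 8
iterations = ceil(20/8) = 3; final-pass vl = 4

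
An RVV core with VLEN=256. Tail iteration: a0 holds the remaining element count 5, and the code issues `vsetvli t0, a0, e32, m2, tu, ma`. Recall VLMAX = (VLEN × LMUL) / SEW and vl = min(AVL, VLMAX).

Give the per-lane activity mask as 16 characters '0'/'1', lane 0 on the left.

VLMAX = (256 × 2) / 32 = 16 lanes
AVL=5 ≤ VLMAX=16, so vl = 5
bits (lane 0 leftmost): 1111100000000000

predicate = 1111100000000000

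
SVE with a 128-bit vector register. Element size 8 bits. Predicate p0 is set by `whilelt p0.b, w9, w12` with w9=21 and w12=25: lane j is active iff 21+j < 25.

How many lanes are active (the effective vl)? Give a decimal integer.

vl = 4

128-bit reg / 8-bit elem → 16 lanes
p0[j] = (21+j < 25); true for j=0..3 → 4 lanes set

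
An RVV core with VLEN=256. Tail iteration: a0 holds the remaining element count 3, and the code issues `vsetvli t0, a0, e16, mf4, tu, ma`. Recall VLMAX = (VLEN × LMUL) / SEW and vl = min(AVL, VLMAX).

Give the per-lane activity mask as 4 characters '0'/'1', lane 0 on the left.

VLMAX = VLEN×LMUL/SEW = 256×1/4/16 = 4
vl ← min(3, 4) = 3
bits (lane 0 leftmost): 1110

predicate = 1110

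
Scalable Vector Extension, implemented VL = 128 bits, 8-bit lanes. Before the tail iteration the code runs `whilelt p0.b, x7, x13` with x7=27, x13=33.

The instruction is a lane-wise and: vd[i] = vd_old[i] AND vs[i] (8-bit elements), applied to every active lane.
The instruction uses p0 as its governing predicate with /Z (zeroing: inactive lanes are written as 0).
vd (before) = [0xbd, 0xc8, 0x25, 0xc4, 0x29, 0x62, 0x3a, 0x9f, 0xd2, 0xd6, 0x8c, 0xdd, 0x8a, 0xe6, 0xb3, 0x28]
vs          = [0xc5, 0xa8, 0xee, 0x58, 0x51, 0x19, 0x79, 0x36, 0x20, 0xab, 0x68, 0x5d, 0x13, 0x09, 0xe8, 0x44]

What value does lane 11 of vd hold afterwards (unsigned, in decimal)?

vd[11] = 0

register lanes = 128/8 = 16
active while 27+j < 33, i.e. j ∈ [0,6) capped at 16 ⇒ 6
[0] and(0xbd,0xc5) = 0x85
[1] and(0xc8,0xa8) = 0x88
[2] and(0x25,0xee) = 0x24
[3] and(0xc4,0x58) = 0x40
[4] and(0x29,0x51) = 0x01
[5] and(0x62,0x19) = 0x00
[6] tail/zero = 0x00
[7] tail/zero = 0x00
[8] tail/zero = 0x00
[9] tail/zero = 0x00
[10] tail/zero = 0x00
[11] tail/zero = 0x00
[12] tail/zero = 0x00
[13] tail/zero = 0x00
[14] tail/zero = 0x00
[15] tail/zero = 0x00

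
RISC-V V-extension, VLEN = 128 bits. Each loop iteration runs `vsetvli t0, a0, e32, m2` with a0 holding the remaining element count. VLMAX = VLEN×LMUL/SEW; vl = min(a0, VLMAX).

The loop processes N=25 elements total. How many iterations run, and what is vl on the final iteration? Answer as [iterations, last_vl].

[iterations, last_vl] = [4, 1]

VLMAX = VLEN×LMUL/SEW = 128×2/32 = 8
iterations = ceil(25/8) = 4; final-pass vl = 1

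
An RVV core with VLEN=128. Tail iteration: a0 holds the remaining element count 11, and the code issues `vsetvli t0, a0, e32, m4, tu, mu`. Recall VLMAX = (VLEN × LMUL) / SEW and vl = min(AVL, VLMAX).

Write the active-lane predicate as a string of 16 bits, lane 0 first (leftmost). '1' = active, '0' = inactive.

predicate = 1111111111100000

VLMAX = VLEN×LMUL/SEW = 128×4/32 = 16
vl ← min(11, 16) = 11
bits (lane 0 leftmost): 1111111111100000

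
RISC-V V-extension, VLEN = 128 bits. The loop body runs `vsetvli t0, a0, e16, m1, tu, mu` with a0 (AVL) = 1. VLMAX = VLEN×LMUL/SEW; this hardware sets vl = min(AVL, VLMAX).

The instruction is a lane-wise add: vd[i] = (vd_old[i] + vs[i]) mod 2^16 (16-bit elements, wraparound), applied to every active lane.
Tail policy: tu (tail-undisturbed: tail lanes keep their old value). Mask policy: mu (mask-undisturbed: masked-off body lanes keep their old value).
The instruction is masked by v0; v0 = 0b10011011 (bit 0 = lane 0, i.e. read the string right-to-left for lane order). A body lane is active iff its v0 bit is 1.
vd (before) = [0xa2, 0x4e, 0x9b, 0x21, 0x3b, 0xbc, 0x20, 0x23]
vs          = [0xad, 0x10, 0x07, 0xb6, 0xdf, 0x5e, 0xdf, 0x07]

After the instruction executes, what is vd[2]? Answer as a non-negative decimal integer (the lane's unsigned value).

vd[2] = 155

VLMAX = VLEN×LMUL/SEW = 128×1/16 = 8
vl ← min(1, 8) = 1
  i=0: add(0xa2,0xad) → 335
  i=1: tail/keep → 78
  i=2: tail/keep → 155
  i=3: tail/keep → 33
  i=4: tail/keep → 59
  i=5: tail/keep → 188
  i=6: tail/keep → 32
  i=7: tail/keep → 35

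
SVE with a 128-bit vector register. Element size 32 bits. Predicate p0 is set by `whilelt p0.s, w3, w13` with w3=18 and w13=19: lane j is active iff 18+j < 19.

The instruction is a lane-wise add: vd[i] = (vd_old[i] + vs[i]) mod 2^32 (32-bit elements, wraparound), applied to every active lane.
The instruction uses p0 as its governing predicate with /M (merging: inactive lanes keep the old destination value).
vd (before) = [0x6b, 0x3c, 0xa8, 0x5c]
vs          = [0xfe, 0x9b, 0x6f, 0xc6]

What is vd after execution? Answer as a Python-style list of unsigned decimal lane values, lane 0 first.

128-bit reg / 32-bit elem → 4 lanes
whilelt: lane j active iff 18+j < 19 → j < 1 → 1 active
[0] add(0x6b,0xfe) = 0x169
[1] tail/keep = 0x3c
[2] tail/keep = 0xa8
[3] tail/keep = 0x5c

vd = [361, 60, 168, 92]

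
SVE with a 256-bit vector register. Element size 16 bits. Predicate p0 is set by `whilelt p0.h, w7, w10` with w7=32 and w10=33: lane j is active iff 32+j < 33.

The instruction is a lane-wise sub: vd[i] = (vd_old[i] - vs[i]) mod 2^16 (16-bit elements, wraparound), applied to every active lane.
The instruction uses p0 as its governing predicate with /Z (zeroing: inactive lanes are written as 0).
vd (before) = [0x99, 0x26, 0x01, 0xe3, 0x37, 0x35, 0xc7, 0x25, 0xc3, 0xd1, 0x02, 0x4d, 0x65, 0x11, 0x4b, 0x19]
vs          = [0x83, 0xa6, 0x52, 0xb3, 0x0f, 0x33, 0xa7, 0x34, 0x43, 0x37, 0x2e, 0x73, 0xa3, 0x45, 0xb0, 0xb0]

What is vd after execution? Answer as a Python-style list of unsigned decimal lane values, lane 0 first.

register lanes = 256/16 = 16
active while 32+j < 33, i.e. j ∈ [0,1) capped at 16 ⇒ 1
lane  0: sub(0x99,0x83) ⇒ 0x16
lane  1: tail/zero ⇒ 0x00
lane  2: tail/zero ⇒ 0x00
lane  3: tail/zero ⇒ 0x00
lane  4: tail/zero ⇒ 0x00
lane  5: tail/zero ⇒ 0x00
lane  6: tail/zero ⇒ 0x00
lane  7: tail/zero ⇒ 0x00
lane  8: tail/zero ⇒ 0x00
lane  9: tail/zero ⇒ 0x00
lane 10: tail/zero ⇒ 0x00
lane 11: tail/zero ⇒ 0x00
lane 12: tail/zero ⇒ 0x00
lane 13: tail/zero ⇒ 0x00
lane 14: tail/zero ⇒ 0x00
lane 15: tail/zero ⇒ 0x00

vd = [22, 0, 0, 0, 0, 0, 0, 0, 0, 0, 0, 0, 0, 0, 0, 0]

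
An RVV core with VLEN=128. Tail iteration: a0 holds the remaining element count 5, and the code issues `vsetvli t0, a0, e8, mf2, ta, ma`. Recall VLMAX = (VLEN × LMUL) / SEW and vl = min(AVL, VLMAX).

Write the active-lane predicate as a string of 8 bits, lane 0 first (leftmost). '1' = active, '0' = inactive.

VLMAX = VLEN×LMUL/SEW = 128×1/2/8 = 8
vl ← min(5, 8) = 5
bits (lane 0 leftmost): 11111000

predicate = 11111000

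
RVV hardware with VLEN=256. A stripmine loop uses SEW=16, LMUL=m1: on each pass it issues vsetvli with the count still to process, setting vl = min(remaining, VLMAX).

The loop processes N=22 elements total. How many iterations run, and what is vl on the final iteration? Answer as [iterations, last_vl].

lanes per group: 256·1/16 = 16
N=22: ⌈22/16⌉ = 2 iters; last vl = 22 − 1×16 = 6

[iterations, last_vl] = [2, 6]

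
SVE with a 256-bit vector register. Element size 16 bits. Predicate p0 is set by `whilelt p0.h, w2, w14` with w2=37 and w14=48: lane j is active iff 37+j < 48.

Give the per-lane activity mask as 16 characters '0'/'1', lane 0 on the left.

256-bit reg / 16-bit elem → 16 lanes
p0[j] = (37+j < 48); true for j=0..10 → 11 lanes set
bits (lane 0 leftmost): 1111111111100000

predicate = 1111111111100000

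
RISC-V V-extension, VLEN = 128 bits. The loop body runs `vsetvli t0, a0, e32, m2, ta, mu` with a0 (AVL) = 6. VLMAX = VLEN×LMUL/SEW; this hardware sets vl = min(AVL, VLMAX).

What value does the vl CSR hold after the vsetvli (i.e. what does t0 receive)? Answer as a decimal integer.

lanes per group: 128·2/32 = 8
vl = min(AVL, VLMAX) = min(6, 8) = 6

vl = 6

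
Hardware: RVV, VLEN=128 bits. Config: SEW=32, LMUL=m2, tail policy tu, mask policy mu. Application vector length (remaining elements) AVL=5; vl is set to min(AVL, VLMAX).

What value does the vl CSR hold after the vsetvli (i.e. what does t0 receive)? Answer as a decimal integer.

vl = 5

VLMAX = (128 × 2) / 32 = 8 lanes
AVL=5 ≤ VLMAX=8, so vl = 5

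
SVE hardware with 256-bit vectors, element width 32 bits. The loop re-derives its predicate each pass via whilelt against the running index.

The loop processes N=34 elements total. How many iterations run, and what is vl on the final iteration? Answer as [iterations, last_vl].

[iterations, last_vl] = [5, 2]

lane count: 256 div 32 = 8
N=34: ⌈34/8⌉ = 5 iters; last vl = 34 − 4×8 = 2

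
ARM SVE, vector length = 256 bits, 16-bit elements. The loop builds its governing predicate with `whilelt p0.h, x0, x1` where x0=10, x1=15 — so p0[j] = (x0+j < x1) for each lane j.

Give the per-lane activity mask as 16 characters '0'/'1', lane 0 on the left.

lane count: 256 div 16 = 16
whilelt: lane j active iff 10+j < 15 → j < 5 → 5 active
bits (lane 0 leftmost): 1111100000000000

predicate = 1111100000000000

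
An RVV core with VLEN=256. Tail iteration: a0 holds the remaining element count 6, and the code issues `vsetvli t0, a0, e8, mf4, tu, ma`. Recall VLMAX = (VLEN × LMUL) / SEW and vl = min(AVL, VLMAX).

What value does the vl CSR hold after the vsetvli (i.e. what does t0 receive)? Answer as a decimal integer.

vl = 6

VLMAX = (256 × 1/4) / 8 = 8 lanes
vl = min(AVL, VLMAX) = min(6, 8) = 6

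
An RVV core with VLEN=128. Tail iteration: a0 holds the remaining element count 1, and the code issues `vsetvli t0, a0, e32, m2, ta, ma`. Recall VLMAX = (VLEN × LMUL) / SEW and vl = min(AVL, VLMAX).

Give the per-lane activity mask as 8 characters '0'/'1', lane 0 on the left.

VLMAX = (128 × 2) / 32 = 8 lanes
vl = min(AVL, VLMAX) = min(1, 8) = 1
bits (lane 0 leftmost): 10000000

predicate = 10000000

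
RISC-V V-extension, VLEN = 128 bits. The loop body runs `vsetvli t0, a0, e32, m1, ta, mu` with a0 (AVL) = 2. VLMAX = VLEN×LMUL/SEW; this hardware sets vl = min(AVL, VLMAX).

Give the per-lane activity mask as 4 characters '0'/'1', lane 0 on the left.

VLMAX = (128 × 1) / 32 = 4 lanes
vl = min(AVL, VLMAX) = min(2, 4) = 2
bits (lane 0 leftmost): 1100

predicate = 1100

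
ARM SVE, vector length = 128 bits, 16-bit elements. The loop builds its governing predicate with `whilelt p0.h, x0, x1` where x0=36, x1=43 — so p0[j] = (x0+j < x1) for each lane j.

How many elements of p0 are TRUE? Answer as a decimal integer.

register lanes = 128/16 = 8
whilelt: lane j active iff 36+j < 43 → j < 7 → 7 active

vl = 7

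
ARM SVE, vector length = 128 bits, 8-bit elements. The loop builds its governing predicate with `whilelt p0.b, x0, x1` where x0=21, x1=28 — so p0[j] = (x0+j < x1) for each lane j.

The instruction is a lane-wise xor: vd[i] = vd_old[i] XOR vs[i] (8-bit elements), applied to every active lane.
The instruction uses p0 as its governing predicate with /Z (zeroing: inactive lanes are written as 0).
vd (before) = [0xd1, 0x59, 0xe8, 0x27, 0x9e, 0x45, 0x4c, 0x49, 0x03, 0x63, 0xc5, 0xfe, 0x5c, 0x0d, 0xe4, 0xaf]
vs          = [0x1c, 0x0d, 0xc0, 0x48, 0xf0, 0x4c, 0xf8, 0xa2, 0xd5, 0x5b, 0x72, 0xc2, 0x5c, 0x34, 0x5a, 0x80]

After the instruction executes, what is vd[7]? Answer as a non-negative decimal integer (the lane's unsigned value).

lane count: 128 div 8 = 16
active while 21+j < 28, i.e. j ∈ [0,7) capped at 16 ⇒ 7
lane  0: xor(0xd1,0x1c) ⇒ 0xcd
lane  1: xor(0x59,0x0d) ⇒ 0x54
lane  2: xor(0xe8,0xc0) ⇒ 0x28
lane  3: xor(0x27,0x48) ⇒ 0x6f
lane  4: xor(0x9e,0xf0) ⇒ 0x6e
lane  5: xor(0x45,0x4c) ⇒ 0x09
lane  6: xor(0x4c,0xf8) ⇒ 0xb4
lane  7: tail/zero ⇒ 0x00
lane  8: tail/zero ⇒ 0x00
lane  9: tail/zero ⇒ 0x00
lane 10: tail/zero ⇒ 0x00
lane 11: tail/zero ⇒ 0x00
lane 12: tail/zero ⇒ 0x00
lane 13: tail/zero ⇒ 0x00
lane 14: tail/zero ⇒ 0x00
lane 15: tail/zero ⇒ 0x00

vd[7] = 0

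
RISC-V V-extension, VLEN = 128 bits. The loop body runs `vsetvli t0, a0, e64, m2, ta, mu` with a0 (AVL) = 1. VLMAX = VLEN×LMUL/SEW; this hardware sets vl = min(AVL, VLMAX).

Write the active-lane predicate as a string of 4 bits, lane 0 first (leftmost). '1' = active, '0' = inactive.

lanes per group: 128·2/64 = 4
vl ← min(1, 4) = 1
bits (lane 0 leftmost): 1000

predicate = 1000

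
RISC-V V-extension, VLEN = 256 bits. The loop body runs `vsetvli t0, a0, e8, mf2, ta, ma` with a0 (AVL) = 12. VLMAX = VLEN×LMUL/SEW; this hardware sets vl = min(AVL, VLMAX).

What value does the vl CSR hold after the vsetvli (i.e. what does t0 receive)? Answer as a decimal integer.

lanes per group: 256·1/2/8 = 16
vl = min(AVL, VLMAX) = min(12, 16) = 12

vl = 12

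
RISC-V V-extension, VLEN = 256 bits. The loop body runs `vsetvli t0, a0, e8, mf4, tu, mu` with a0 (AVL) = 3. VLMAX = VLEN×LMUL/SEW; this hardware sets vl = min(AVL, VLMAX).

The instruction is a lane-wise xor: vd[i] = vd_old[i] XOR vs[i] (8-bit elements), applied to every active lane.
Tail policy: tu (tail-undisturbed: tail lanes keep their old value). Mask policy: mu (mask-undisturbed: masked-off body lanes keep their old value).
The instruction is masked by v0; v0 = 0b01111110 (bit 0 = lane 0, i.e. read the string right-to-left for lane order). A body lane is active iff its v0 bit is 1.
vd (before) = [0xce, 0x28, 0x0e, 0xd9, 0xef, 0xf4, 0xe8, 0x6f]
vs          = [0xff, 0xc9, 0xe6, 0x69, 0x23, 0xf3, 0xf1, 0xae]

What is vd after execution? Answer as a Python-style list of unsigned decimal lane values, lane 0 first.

lanes per group: 256·1/4/8 = 8
vl = min(AVL, VLMAX) = min(3, 8) = 3
  i=0: mask-off/keep → 206
  i=1: xor(0x28,0xc9) → 225
  i=2: xor(0x0e,0xe6) → 232
  i=3: tail/keep → 217
  i=4: tail/keep → 239
  i=5: tail/keep → 244
  i=6: tail/keep → 232
  i=7: tail/keep → 111

vd = [206, 225, 232, 217, 239, 244, 232, 111]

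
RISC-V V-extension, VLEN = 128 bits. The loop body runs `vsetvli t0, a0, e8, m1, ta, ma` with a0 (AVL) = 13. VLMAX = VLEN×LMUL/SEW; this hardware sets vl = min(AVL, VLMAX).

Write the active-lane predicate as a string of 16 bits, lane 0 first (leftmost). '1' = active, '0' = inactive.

lanes per group: 128·1/8 = 16
AVL=13 ≤ VLMAX=16, so vl = 13
bits (lane 0 leftmost): 1111111111111000

predicate = 1111111111111000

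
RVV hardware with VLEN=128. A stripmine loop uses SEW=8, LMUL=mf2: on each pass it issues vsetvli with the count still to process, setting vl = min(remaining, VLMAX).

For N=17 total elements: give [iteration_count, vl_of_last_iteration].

VLMAX = (128 × 1/2) / 8 = 8 lanes
iterations = ceil(17/8) = 3; final-pass vl = 1

[iterations, last_vl] = [3, 1]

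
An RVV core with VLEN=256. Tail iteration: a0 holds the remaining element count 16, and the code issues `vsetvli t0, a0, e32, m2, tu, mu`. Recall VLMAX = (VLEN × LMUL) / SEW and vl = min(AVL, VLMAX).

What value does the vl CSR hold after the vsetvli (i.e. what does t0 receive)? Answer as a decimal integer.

vl = 16

VLMAX = (256 × 2) / 32 = 16 lanes
AVL=16 ≤ VLMAX=16, so vl = 16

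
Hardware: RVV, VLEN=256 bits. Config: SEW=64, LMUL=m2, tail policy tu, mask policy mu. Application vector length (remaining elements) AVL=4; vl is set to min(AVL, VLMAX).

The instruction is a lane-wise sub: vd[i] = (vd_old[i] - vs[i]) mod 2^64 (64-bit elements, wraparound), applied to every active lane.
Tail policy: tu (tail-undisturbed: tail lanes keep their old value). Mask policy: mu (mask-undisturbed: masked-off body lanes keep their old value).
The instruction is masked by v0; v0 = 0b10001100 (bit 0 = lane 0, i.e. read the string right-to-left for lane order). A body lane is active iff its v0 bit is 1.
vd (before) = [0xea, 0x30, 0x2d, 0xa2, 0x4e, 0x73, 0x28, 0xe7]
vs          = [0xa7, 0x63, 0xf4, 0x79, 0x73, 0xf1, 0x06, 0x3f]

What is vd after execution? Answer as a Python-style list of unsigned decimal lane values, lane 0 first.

vd = [234, 48, 18446744073709551417, 41, 78, 115, 40, 231]

VLMAX = VLEN×LMUL/SEW = 256×2/64 = 8
AVL=4 ≤ VLMAX=8, so vl = 4
  i=0: mask-off/keep → 234
  i=1: mask-off/keep → 48
  i=2: sub(0x2d,0xf4) → 18446744073709551417
  i=3: sub(0xa2,0x79) → 41
  i=4: tail/keep → 78
  i=5: tail/keep → 115
  i=6: tail/keep → 40
  i=7: tail/keep → 231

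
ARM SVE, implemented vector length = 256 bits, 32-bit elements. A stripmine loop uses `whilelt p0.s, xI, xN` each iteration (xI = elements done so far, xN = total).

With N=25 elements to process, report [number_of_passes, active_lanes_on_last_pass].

[iterations, last_vl] = [4, 1]

256-bit reg / 32-bit elem → 8 lanes
N=25: ⌈25/8⌉ = 4 iters; last vl = 25 − 3×8 = 1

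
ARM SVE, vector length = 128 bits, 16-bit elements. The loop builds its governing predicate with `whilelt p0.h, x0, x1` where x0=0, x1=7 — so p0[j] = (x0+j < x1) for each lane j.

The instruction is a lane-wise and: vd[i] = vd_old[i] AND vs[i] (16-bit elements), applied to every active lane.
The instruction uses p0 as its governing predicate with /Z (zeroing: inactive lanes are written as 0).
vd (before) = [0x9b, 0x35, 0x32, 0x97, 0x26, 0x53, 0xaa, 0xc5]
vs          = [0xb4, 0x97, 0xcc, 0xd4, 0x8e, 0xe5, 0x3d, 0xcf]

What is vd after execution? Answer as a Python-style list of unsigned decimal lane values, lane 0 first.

lane count: 128 div 16 = 8
active while 0+j < 7, i.e. j ∈ [0,7) capped at 8 ⇒ 7
vd[0] and(0x9b,0xb4) -> 0x90
vd[1] and(0x35,0x97) -> 0x15
vd[2] and(0x32,0xcc) -> 0x00
vd[3] and(0x97,0xd4) -> 0x94
vd[4] and(0x26,0x8e) -> 0x06
vd[5] and(0x53,0xe5) -> 0x41
vd[6] and(0xaa,0x3d) -> 0x28
vd[7] tail/zero -> 0x00

vd = [144, 21, 0, 148, 6, 65, 40, 0]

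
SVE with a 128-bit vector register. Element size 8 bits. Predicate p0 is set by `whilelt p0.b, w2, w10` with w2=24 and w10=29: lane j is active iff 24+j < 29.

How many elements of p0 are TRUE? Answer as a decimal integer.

128-bit reg / 8-bit elem → 16 lanes
p0[j] = (24+j < 29); true for j=0..4 → 5 lanes set

vl = 5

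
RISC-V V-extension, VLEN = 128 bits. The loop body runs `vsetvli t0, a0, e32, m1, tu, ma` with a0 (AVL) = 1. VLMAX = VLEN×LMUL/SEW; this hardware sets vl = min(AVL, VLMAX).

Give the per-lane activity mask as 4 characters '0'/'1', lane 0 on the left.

predicate = 1000

lanes per group: 128·1/32 = 4
vl = min(AVL, VLMAX) = min(1, 4) = 1
bits (lane 0 leftmost): 1000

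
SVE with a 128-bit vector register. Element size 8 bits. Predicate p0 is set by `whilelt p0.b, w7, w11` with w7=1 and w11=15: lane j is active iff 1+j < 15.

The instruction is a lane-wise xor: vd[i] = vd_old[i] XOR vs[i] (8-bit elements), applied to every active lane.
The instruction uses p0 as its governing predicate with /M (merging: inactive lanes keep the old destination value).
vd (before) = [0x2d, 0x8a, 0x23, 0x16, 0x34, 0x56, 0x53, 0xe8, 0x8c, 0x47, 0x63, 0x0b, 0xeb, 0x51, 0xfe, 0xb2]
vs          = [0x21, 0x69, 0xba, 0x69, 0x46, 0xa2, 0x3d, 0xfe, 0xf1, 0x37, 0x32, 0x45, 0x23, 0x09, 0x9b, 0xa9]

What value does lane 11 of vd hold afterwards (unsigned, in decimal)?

lane count: 128 div 8 = 16
p0[j] = (1+j < 15); true for j=0..13 → 14 lanes set
  i=0: xor(0x2d,0x21) → 12
  i=1: xor(0x8a,0x69) → 227
  i=2: xor(0x23,0xba) → 153
  i=3: xor(0x16,0x69) → 127
  i=4: xor(0x34,0x46) → 114
  i=5: xor(0x56,0xa2) → 244
  i=6: xor(0x53,0x3d) → 110
  i=7: xor(0xe8,0xfe) → 22
  i=8: xor(0x8c,0xf1) → 125
  i=9: xor(0x47,0x37) → 112
  i=10: xor(0x63,0x32) → 81
  i=11: xor(0x0b,0x45) → 78
  i=12: xor(0xeb,0x23) → 200
  i=13: xor(0x51,0x09) → 88
  i=14: tail/keep → 254
  i=15: tail/keep → 178

vd[11] = 78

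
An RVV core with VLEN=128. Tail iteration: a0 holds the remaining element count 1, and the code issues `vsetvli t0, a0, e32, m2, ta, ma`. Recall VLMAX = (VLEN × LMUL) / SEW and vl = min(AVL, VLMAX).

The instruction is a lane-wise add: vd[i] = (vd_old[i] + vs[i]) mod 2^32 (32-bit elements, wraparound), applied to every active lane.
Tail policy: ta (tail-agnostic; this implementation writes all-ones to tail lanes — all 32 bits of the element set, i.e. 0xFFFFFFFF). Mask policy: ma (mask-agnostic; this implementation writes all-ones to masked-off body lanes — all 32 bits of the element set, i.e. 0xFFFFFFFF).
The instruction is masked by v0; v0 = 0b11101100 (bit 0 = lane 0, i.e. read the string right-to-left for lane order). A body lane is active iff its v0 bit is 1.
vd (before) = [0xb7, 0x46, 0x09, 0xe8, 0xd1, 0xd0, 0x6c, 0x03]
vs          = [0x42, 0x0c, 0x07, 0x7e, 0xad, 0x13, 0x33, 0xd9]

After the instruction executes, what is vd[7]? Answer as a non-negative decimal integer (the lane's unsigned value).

vd[7] = 4294967295

VLMAX = VLEN×LMUL/SEW = 128×2/32 = 8
AVL=1 ≤ VLMAX=8, so vl = 1
lane  0: mask-off/ones ⇒ 0xffffffff
lane  1: tail/ones ⇒ 0xffffffff
lane  2: tail/ones ⇒ 0xffffffff
lane  3: tail/ones ⇒ 0xffffffff
lane  4: tail/ones ⇒ 0xffffffff
lane  5: tail/ones ⇒ 0xffffffff
lane  6: tail/ones ⇒ 0xffffffff
lane  7: tail/ones ⇒ 0xffffffff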